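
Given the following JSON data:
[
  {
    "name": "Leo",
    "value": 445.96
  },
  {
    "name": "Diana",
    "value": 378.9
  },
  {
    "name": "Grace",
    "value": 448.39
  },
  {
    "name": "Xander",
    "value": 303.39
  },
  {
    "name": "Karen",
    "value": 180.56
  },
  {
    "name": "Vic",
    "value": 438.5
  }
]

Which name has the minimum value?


Comparing values:
  Leo: 445.96
  Diana: 378.9
  Grace: 448.39
  Xander: 303.39
  Karen: 180.56
  Vic: 438.5
Minimum: Karen (180.56)

ANSWER: Karen


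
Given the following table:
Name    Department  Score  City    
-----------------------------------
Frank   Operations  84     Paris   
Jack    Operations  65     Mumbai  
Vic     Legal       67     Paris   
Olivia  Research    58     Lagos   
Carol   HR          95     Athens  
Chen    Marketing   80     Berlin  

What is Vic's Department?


Row 3: Vic
Department = Legal

ANSWER: Legal


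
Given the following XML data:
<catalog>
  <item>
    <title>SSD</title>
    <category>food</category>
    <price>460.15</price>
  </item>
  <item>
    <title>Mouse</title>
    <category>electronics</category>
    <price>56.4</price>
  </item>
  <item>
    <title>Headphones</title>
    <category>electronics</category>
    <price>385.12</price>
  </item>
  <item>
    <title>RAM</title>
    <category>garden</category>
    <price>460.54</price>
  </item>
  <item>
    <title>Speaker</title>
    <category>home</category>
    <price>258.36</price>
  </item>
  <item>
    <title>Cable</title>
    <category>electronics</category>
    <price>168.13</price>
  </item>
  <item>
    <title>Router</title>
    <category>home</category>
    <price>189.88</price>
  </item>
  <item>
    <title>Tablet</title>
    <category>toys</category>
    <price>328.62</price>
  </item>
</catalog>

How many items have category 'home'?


Scanning <item> elements for <category>home</category>:
  Item 5: Speaker -> MATCH
  Item 7: Router -> MATCH
Count: 2

ANSWER: 2


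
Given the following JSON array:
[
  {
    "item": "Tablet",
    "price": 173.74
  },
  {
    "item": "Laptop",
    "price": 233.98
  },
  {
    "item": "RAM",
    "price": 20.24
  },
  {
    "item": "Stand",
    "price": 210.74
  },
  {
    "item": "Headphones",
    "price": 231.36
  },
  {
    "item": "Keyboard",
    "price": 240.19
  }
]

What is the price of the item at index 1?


Array index 1 -> Laptop
price = 233.98

ANSWER: 233.98


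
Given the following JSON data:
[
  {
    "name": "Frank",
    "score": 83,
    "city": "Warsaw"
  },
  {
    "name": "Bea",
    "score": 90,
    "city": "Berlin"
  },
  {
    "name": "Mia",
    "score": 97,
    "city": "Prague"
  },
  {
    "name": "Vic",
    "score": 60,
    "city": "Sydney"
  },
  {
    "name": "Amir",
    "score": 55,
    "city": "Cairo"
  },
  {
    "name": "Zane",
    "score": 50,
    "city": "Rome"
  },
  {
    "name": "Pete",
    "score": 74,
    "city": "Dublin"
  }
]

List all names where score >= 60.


Filtering records where score >= 60:
  Frank (score=83) -> YES
  Bea (score=90) -> YES
  Mia (score=97) -> YES
  Vic (score=60) -> YES
  Amir (score=55) -> no
  Zane (score=50) -> no
  Pete (score=74) -> YES


ANSWER: Frank, Bea, Mia, Vic, Pete


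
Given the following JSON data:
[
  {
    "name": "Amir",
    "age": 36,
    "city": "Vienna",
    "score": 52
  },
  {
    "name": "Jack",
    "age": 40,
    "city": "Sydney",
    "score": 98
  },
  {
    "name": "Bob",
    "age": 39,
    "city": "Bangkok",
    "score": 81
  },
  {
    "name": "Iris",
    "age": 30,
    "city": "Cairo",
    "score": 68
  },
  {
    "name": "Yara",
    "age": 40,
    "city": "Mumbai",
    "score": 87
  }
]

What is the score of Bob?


Looking up record where name = Bob
Record index: 2
Field 'score' = 81

ANSWER: 81


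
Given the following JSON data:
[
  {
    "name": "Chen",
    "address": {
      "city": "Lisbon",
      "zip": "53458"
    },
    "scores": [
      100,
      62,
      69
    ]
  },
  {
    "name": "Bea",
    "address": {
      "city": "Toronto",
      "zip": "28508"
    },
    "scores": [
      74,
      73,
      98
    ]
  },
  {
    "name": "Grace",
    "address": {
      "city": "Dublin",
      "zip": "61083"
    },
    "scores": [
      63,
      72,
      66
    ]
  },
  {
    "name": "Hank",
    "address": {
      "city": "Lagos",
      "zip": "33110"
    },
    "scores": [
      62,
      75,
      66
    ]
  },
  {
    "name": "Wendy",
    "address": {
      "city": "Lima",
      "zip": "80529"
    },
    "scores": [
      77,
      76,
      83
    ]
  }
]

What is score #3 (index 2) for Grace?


Path: records[2].scores[2]
Value: 66

ANSWER: 66


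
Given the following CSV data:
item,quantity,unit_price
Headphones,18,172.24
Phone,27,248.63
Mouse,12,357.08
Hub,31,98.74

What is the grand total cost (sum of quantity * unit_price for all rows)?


Computing row totals:
  Headphones: 18 * 172.24 = 3100.32
  Phone: 27 * 248.63 = 6713.01
  Mouse: 12 * 357.08 = 4284.96
  Hub: 31 * 98.74 = 3060.94
Grand total = 3100.32 + 6713.01 + 4284.96 + 3060.94 = 17159.23

ANSWER: 17159.23


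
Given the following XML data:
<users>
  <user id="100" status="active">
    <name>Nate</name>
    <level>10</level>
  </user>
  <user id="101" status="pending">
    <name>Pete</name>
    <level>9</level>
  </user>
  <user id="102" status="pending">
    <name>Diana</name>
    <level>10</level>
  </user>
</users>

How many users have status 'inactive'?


Counting users with status='inactive':
Count: 0

ANSWER: 0


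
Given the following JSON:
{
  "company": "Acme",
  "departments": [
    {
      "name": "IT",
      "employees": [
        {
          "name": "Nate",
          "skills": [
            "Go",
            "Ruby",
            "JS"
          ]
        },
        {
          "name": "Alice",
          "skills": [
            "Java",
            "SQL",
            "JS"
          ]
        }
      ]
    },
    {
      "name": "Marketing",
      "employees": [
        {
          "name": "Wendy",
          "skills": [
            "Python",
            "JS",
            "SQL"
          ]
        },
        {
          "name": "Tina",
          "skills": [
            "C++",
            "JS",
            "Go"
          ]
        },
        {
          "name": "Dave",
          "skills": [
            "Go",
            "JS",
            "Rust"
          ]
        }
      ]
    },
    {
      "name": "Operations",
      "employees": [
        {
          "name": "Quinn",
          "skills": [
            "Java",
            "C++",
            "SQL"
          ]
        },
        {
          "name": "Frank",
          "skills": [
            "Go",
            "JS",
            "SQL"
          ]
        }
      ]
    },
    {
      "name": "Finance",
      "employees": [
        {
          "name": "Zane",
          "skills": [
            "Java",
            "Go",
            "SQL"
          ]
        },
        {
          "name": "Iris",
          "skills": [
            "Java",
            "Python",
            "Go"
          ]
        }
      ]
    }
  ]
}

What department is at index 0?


Path: departments[0].name
Value: IT

ANSWER: IT


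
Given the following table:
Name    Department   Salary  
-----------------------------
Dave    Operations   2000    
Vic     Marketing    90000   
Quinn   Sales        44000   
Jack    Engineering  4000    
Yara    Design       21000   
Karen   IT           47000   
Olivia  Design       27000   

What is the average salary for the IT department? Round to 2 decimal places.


IT department members:
  Karen: 47000
Sum = 47000
Count = 1
Average = 47000 / 1 = 47000.00

ANSWER: 47000.00


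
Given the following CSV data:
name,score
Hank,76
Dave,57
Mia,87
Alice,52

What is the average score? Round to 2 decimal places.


Scores: 76, 57, 87, 52
Sum = 272
Count = 4
Average = 272 / 4 = 68.00

ANSWER: 68.00


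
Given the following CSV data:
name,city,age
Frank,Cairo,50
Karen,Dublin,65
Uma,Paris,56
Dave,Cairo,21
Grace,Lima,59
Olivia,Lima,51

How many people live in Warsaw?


Scanning city column for 'Warsaw':
Total matches: 0

ANSWER: 0


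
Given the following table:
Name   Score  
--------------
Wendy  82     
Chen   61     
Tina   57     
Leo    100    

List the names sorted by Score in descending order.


Sorting by Score (descending):
  Leo: 100
  Wendy: 82
  Chen: 61
  Tina: 57


ANSWER: Leo, Wendy, Chen, Tina


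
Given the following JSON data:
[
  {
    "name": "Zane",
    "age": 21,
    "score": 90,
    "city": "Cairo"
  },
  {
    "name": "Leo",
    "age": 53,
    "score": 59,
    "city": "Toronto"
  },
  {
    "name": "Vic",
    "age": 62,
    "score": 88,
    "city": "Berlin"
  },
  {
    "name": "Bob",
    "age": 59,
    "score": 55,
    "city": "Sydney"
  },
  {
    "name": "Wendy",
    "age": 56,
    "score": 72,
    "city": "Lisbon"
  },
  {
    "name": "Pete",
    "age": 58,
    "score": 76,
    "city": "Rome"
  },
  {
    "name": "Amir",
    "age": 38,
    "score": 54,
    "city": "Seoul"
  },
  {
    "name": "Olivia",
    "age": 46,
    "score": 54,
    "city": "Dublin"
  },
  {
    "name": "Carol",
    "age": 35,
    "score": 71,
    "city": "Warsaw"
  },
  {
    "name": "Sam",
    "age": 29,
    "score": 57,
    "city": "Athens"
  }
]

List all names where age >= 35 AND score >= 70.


Checking both conditions:
  Zane (age=21, score=90) -> no
  Leo (age=53, score=59) -> no
  Vic (age=62, score=88) -> YES
  Bob (age=59, score=55) -> no
  Wendy (age=56, score=72) -> YES
  Pete (age=58, score=76) -> YES
  Amir (age=38, score=54) -> no
  Olivia (age=46, score=54) -> no
  Carol (age=35, score=71) -> YES
  Sam (age=29, score=57) -> no


ANSWER: Vic, Wendy, Pete, Carol


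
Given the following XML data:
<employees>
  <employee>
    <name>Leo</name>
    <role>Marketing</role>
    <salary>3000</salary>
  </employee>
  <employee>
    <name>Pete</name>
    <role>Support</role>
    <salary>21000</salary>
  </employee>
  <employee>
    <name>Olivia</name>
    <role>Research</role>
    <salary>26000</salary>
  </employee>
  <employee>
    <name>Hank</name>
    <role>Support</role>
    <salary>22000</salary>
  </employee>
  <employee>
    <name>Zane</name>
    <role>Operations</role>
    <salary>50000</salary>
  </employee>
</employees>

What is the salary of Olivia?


Searching for <employee> with <name>Olivia</name>
Found at position 3
<salary>26000</salary>

ANSWER: 26000


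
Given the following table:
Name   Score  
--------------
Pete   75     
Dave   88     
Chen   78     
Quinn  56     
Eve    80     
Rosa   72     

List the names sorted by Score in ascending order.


Sorting by Score (ascending):
  Quinn: 56
  Rosa: 72
  Pete: 75
  Chen: 78
  Eve: 80
  Dave: 88


ANSWER: Quinn, Rosa, Pete, Chen, Eve, Dave


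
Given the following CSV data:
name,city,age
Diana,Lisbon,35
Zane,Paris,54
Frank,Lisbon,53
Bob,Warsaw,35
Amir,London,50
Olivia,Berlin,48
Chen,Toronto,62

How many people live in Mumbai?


Scanning city column for 'Mumbai':
Total matches: 0

ANSWER: 0


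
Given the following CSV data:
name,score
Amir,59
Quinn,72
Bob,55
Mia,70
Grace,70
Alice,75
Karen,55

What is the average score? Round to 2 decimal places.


Scores: 59, 72, 55, 70, 70, 75, 55
Sum = 456
Count = 7
Average = 456 / 7 = 65.14

ANSWER: 65.14


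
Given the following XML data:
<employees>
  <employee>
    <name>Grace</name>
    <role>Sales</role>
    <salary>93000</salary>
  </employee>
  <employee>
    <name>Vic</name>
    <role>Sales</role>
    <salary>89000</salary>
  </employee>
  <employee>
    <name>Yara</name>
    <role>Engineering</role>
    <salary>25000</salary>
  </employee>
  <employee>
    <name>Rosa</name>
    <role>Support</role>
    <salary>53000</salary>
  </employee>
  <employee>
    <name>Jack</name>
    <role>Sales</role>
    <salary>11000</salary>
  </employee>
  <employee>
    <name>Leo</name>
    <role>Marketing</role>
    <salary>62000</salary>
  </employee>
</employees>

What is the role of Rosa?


Searching for <employee> with <name>Rosa</name>
Found at position 4
<role>Support</role>

ANSWER: Support


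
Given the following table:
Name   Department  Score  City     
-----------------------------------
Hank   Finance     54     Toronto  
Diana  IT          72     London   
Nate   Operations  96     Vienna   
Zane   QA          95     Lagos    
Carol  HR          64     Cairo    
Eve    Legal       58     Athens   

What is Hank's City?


Row 1: Hank
City = Toronto

ANSWER: Toronto


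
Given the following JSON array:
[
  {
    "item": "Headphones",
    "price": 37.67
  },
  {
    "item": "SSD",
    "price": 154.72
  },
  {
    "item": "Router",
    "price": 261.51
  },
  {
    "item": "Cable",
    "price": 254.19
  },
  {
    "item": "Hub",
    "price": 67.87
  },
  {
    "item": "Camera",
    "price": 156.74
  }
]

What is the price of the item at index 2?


Array index 2 -> Router
price = 261.51

ANSWER: 261.51


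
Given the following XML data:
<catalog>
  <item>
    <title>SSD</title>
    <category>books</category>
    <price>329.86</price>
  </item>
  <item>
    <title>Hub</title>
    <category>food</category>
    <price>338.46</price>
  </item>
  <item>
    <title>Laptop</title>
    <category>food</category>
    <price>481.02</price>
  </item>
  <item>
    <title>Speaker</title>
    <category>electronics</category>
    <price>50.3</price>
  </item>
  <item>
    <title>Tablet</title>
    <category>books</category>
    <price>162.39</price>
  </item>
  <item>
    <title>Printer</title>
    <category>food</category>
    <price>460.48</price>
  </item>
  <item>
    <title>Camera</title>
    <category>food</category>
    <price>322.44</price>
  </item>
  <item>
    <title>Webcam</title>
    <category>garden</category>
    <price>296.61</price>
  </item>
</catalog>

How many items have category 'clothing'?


Scanning <item> elements for <category>clothing</category>:
Count: 0

ANSWER: 0


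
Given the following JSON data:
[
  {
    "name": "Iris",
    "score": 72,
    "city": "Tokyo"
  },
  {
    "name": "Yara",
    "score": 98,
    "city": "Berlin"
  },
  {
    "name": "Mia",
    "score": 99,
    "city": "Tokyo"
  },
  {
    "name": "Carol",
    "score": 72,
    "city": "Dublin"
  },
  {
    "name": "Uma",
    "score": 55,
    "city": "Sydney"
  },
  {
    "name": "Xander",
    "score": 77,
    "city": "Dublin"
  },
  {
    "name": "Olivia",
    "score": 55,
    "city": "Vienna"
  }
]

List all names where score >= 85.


Filtering records where score >= 85:
  Iris (score=72) -> no
  Yara (score=98) -> YES
  Mia (score=99) -> YES
  Carol (score=72) -> no
  Uma (score=55) -> no
  Xander (score=77) -> no
  Olivia (score=55) -> no


ANSWER: Yara, Mia


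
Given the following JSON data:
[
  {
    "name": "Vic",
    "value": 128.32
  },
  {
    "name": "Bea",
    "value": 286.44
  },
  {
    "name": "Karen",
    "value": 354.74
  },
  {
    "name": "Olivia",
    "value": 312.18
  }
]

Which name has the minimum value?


Comparing values:
  Vic: 128.32
  Bea: 286.44
  Karen: 354.74
  Olivia: 312.18
Minimum: Vic (128.32)

ANSWER: Vic


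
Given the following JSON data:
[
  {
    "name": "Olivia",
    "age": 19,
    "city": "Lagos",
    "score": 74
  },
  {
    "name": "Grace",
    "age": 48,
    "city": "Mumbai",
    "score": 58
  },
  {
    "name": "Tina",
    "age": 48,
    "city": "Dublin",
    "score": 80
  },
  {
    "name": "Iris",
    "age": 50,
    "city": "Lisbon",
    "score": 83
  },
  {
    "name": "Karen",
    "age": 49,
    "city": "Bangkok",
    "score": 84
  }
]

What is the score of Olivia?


Looking up record where name = Olivia
Record index: 0
Field 'score' = 74

ANSWER: 74


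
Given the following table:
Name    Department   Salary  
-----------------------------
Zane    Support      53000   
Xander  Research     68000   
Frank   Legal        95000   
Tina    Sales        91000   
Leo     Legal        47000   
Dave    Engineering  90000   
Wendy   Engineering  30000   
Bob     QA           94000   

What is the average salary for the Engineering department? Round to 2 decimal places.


Engineering department members:
  Dave: 90000
  Wendy: 30000
Sum = 120000
Count = 2
Average = 120000 / 2 = 60000.00

ANSWER: 60000.00


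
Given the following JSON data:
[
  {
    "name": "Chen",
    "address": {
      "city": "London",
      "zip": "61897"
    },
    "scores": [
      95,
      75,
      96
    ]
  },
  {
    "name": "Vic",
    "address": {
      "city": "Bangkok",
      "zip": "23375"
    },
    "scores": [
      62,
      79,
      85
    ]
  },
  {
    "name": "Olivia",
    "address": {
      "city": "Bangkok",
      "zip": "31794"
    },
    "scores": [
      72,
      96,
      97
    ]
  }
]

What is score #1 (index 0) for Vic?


Path: records[1].scores[0]
Value: 62

ANSWER: 62


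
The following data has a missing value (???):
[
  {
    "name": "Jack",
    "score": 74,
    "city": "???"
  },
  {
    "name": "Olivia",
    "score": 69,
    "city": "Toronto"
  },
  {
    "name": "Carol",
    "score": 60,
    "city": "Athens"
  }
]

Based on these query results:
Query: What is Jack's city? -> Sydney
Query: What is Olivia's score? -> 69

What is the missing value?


The missing value is Jack's city
From query: Jack's city = Sydney

ANSWER: Sydney


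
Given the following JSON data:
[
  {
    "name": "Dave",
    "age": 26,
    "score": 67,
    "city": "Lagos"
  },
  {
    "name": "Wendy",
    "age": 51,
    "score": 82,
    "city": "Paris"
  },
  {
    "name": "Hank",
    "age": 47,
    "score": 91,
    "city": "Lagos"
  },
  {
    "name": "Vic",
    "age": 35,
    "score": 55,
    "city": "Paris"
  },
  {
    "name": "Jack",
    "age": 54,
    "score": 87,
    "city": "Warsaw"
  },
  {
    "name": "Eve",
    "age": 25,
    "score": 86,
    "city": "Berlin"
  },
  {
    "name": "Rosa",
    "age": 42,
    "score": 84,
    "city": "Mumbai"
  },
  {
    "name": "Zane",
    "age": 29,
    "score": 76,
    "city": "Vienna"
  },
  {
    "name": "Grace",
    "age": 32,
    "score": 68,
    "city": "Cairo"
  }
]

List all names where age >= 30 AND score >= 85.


Checking both conditions:
  Dave (age=26, score=67) -> no
  Wendy (age=51, score=82) -> no
  Hank (age=47, score=91) -> YES
  Vic (age=35, score=55) -> no
  Jack (age=54, score=87) -> YES
  Eve (age=25, score=86) -> no
  Rosa (age=42, score=84) -> no
  Zane (age=29, score=76) -> no
  Grace (age=32, score=68) -> no


ANSWER: Hank, Jack


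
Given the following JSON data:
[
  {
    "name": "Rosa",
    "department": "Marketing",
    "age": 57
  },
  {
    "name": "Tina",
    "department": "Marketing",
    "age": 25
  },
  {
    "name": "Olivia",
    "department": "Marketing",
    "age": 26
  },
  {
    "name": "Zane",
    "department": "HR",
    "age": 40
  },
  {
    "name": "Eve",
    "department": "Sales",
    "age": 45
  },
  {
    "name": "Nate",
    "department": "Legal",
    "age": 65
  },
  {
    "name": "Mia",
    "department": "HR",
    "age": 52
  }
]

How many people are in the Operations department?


Scanning records for department = Operations
  No matches found
Count: 0

ANSWER: 0


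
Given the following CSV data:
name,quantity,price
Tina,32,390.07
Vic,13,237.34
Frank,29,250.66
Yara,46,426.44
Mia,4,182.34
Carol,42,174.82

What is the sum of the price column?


Values in 'price' column:
  Row 1: 390.07
  Row 2: 237.34
  Row 3: 250.66
  Row 4: 426.44
  Row 5: 182.34
  Row 6: 174.82
Sum = 390.07 + 237.34 + 250.66 + 426.44 + 182.34 + 174.82 = 1661.67

ANSWER: 1661.67


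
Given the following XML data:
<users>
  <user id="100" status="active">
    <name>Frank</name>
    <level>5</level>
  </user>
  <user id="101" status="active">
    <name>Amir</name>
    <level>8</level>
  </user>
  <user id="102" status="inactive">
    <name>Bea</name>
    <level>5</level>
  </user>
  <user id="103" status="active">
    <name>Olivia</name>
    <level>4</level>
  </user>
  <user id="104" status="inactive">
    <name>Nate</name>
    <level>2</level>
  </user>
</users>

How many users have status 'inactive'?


Counting users with status='inactive':
  Bea (id=102) -> MATCH
  Nate (id=104) -> MATCH
Count: 2

ANSWER: 2


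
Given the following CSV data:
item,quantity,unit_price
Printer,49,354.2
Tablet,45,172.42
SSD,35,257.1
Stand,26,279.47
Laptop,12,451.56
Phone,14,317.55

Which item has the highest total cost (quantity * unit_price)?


Computing row totals:
  Printer: 17355.8
  Tablet: 7758.9
  SSD: 8998.5
  Stand: 7266.22
  Laptop: 5418.72
  Phone: 4445.7
Maximum: Printer (17355.8)

ANSWER: Printer


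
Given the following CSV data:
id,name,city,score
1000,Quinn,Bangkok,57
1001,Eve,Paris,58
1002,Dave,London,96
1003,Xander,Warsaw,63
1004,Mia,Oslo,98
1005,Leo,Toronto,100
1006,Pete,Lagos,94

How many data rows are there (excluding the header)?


Counting rows (excluding header):
Header: id,name,city,score
Data rows: 7

ANSWER: 7


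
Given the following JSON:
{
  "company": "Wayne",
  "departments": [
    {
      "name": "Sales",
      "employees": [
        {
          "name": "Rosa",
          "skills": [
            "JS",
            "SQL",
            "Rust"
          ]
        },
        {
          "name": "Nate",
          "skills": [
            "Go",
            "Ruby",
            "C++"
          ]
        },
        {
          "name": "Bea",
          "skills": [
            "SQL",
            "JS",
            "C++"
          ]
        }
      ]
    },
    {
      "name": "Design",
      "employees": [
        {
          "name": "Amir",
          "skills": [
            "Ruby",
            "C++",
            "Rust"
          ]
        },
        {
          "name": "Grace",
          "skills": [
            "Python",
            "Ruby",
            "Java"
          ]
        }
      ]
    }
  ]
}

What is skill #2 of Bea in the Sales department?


Path: departments[0].employees[2].skills[1]
Value: JS

ANSWER: JS


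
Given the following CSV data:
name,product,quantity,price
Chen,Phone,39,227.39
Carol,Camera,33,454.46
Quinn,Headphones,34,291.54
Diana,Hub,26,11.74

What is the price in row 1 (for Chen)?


Row 1: Chen
Column 'price' = 227.39

ANSWER: 227.39


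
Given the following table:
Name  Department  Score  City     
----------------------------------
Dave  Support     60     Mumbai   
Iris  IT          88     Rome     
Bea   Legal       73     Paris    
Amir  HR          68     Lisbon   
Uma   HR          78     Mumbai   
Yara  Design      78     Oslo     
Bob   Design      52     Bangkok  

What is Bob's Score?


Row 7: Bob
Score = 52

ANSWER: 52


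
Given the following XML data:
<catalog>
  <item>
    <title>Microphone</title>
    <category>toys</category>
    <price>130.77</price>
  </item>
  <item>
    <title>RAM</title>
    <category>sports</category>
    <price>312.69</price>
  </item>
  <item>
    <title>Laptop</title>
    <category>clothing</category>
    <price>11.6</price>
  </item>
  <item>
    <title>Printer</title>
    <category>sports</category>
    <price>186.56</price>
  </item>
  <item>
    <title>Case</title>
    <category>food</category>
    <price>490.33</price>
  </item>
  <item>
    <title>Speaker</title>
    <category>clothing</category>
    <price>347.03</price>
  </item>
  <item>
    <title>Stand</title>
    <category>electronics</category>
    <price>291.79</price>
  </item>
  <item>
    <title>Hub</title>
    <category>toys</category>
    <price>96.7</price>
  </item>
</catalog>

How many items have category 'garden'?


Scanning <item> elements for <category>garden</category>:
Count: 0

ANSWER: 0


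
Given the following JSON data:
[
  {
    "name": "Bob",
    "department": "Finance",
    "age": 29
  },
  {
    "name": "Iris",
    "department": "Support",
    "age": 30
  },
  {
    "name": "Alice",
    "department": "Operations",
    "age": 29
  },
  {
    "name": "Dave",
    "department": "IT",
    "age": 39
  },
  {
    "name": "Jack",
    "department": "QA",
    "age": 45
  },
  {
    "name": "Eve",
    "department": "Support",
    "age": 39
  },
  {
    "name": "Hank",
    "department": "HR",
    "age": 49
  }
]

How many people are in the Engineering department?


Scanning records for department = Engineering
  No matches found
Count: 0

ANSWER: 0


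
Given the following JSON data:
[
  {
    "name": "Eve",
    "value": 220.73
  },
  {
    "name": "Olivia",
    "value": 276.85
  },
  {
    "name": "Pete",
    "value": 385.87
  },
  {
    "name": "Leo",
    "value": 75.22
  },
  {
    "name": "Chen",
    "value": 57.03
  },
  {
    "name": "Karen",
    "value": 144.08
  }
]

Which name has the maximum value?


Comparing values:
  Eve: 220.73
  Olivia: 276.85
  Pete: 385.87
  Leo: 75.22
  Chen: 57.03
  Karen: 144.08
Maximum: Pete (385.87)

ANSWER: Pete


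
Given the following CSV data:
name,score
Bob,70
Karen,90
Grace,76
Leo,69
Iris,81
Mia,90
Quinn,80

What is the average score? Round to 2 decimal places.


Scores: 70, 90, 76, 69, 81, 90, 80
Sum = 556
Count = 7
Average = 556 / 7 = 79.43

ANSWER: 79.43


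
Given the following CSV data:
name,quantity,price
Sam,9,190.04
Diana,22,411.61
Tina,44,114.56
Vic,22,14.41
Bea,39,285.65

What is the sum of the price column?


Values in 'price' column:
  Row 1: 190.04
  Row 2: 411.61
  Row 3: 114.56
  Row 4: 14.41
  Row 5: 285.65
Sum = 190.04 + 411.61 + 114.56 + 14.41 + 285.65 = 1016.27

ANSWER: 1016.27


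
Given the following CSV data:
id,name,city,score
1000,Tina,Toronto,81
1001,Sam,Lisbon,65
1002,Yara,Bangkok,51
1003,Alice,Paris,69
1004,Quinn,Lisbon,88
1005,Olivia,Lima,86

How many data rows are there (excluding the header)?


Counting rows (excluding header):
Header: id,name,city,score
Data rows: 6

ANSWER: 6


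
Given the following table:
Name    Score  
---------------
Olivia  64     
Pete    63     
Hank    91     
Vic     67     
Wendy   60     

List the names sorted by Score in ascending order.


Sorting by Score (ascending):
  Wendy: 60
  Pete: 63
  Olivia: 64
  Vic: 67
  Hank: 91


ANSWER: Wendy, Pete, Olivia, Vic, Hank


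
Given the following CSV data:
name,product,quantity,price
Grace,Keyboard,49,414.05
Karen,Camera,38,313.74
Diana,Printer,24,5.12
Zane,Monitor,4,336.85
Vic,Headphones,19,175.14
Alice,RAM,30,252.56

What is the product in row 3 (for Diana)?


Row 3: Diana
Column 'product' = Printer

ANSWER: Printer


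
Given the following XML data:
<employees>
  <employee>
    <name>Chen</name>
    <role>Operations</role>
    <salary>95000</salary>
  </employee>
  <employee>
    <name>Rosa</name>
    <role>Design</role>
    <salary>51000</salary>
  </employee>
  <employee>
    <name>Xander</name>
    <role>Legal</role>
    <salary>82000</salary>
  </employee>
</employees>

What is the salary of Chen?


Searching for <employee> with <name>Chen</name>
Found at position 1
<salary>95000</salary>

ANSWER: 95000


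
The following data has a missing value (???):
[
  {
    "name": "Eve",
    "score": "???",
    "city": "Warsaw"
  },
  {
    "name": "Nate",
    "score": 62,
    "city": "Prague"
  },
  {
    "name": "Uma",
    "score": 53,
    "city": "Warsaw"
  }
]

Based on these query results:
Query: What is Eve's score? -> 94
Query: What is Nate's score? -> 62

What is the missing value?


The missing value is Eve's score
From query: Eve's score = 94

ANSWER: 94


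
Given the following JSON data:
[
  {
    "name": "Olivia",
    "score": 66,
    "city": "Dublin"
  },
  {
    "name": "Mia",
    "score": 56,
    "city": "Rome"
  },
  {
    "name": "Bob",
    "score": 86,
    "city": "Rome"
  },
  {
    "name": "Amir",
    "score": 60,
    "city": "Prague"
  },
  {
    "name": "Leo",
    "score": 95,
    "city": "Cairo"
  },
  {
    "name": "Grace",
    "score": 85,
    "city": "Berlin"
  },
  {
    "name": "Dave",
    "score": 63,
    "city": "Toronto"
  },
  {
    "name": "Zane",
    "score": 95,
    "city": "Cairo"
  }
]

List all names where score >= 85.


Filtering records where score >= 85:
  Olivia (score=66) -> no
  Mia (score=56) -> no
  Bob (score=86) -> YES
  Amir (score=60) -> no
  Leo (score=95) -> YES
  Grace (score=85) -> YES
  Dave (score=63) -> no
  Zane (score=95) -> YES


ANSWER: Bob, Leo, Grace, Zane


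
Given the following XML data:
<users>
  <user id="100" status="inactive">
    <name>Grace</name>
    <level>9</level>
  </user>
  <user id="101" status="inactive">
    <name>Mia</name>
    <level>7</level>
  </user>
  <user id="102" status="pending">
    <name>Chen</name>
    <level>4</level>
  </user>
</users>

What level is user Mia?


Finding user: Mia
<level>7</level>

ANSWER: 7


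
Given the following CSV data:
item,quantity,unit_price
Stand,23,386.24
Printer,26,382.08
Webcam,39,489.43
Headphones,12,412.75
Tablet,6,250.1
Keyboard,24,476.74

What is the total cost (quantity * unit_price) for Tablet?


Row: Tablet
quantity = 6
unit_price = 250.1
total = 6 * 250.1 = 1500.6

ANSWER: 1500.6


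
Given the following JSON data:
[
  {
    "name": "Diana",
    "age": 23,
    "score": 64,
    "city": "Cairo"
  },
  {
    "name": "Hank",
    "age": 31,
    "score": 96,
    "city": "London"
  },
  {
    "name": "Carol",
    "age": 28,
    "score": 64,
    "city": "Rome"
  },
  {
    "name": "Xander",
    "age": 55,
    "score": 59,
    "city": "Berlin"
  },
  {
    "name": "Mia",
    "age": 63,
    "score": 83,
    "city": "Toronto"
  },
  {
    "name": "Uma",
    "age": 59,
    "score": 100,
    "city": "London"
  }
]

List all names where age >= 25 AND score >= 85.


Checking both conditions:
  Diana (age=23, score=64) -> no
  Hank (age=31, score=96) -> YES
  Carol (age=28, score=64) -> no
  Xander (age=55, score=59) -> no
  Mia (age=63, score=83) -> no
  Uma (age=59, score=100) -> YES


ANSWER: Hank, Uma


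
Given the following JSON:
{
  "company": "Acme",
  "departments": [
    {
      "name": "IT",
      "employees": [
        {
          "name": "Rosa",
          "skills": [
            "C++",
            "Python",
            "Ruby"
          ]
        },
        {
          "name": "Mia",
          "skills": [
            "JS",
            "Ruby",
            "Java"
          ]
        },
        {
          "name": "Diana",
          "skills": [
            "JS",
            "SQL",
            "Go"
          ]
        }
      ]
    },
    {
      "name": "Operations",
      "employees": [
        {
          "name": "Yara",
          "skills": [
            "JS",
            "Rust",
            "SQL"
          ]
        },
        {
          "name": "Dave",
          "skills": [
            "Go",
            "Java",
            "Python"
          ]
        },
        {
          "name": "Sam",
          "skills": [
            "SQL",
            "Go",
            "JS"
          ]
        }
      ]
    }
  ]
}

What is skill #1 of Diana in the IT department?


Path: departments[0].employees[2].skills[0]
Value: JS

ANSWER: JS


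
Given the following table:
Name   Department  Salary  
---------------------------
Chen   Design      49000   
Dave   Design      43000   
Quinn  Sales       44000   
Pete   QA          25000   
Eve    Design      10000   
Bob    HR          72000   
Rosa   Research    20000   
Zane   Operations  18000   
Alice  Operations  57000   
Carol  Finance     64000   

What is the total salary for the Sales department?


Sales department members:
  Quinn: 44000
Total = 44000 = 44000

ANSWER: 44000


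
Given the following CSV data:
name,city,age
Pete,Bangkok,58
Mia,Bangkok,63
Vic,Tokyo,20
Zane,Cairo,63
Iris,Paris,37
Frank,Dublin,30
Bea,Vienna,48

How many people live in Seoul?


Scanning city column for 'Seoul':
Total matches: 0

ANSWER: 0


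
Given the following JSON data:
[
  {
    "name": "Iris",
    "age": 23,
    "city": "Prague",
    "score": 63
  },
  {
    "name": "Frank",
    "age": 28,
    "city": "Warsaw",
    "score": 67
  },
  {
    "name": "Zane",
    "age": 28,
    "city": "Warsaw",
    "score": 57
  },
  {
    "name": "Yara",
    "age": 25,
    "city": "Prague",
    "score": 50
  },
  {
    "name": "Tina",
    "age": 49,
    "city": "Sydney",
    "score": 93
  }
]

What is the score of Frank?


Looking up record where name = Frank
Record index: 1
Field 'score' = 67

ANSWER: 67


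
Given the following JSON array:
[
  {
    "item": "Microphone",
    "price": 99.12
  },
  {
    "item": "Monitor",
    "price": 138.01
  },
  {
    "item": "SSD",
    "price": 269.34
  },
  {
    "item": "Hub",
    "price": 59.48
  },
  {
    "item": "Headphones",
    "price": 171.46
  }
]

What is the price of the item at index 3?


Array index 3 -> Hub
price = 59.48

ANSWER: 59.48


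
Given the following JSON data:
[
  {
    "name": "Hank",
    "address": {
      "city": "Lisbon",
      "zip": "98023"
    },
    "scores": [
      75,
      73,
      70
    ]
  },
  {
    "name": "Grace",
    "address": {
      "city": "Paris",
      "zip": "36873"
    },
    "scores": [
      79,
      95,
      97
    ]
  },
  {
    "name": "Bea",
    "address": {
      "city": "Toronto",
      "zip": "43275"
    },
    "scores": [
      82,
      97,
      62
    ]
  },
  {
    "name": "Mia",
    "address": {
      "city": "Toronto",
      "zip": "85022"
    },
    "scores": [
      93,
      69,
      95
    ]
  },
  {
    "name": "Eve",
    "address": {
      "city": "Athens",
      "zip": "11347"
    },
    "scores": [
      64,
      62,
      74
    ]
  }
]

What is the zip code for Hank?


Path: records[0].address.zip
Value: 98023

ANSWER: 98023


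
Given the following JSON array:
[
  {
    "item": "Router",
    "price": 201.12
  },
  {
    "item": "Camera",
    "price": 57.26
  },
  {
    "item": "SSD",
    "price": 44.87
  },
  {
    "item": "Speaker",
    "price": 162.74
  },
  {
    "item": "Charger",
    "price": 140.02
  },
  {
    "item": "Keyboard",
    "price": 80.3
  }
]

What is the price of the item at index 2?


Array index 2 -> SSD
price = 44.87

ANSWER: 44.87


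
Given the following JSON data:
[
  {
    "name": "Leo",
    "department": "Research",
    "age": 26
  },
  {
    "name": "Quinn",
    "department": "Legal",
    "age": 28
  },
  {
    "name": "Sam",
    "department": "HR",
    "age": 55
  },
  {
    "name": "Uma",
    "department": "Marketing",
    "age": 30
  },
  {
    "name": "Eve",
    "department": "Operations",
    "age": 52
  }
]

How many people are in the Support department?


Scanning records for department = Support
  No matches found
Count: 0

ANSWER: 0


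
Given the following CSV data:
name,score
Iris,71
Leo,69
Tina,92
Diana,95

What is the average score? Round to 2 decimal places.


Scores: 71, 69, 92, 95
Sum = 327
Count = 4
Average = 327 / 4 = 81.75

ANSWER: 81.75


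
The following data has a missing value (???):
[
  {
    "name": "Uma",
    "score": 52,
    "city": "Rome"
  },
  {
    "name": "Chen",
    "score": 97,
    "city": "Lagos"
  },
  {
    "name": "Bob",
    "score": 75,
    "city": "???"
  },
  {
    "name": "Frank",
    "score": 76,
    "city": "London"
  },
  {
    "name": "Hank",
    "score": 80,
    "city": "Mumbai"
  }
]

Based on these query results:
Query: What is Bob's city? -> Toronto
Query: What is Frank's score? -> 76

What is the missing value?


The missing value is Bob's city
From query: Bob's city = Toronto

ANSWER: Toronto


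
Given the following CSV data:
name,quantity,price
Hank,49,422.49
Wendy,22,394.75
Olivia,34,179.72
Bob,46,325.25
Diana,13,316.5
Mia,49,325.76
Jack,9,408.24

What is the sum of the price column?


Values in 'price' column:
  Row 1: 422.49
  Row 2: 394.75
  Row 3: 179.72
  Row 4: 325.25
  Row 5: 316.5
  Row 6: 325.76
  Row 7: 408.24
Sum = 422.49 + 394.75 + 179.72 + 325.25 + 316.5 + 325.76 + 408.24 = 2372.71

ANSWER: 2372.71


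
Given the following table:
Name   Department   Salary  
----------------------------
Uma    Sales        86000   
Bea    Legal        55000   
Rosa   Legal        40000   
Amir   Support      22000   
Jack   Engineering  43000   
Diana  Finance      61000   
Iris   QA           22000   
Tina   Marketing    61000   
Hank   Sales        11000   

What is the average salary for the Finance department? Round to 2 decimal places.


Finance department members:
  Diana: 61000
Sum = 61000
Count = 1
Average = 61000 / 1 = 61000.00

ANSWER: 61000.00


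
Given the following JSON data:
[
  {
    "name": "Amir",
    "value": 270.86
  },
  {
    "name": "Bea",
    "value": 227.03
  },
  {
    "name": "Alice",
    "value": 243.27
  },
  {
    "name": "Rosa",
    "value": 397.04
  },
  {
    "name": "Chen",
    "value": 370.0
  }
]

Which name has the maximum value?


Comparing values:
  Amir: 270.86
  Bea: 227.03
  Alice: 243.27
  Rosa: 397.04
  Chen: 370.0
Maximum: Rosa (397.04)

ANSWER: Rosa


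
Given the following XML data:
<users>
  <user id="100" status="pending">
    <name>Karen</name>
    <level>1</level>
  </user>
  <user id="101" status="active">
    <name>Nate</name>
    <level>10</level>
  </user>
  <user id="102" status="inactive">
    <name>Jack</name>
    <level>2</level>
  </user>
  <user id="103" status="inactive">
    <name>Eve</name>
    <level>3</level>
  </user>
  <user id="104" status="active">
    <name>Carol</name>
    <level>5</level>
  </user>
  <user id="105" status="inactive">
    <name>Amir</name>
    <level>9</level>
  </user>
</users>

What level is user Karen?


Finding user: Karen
<level>1</level>

ANSWER: 1


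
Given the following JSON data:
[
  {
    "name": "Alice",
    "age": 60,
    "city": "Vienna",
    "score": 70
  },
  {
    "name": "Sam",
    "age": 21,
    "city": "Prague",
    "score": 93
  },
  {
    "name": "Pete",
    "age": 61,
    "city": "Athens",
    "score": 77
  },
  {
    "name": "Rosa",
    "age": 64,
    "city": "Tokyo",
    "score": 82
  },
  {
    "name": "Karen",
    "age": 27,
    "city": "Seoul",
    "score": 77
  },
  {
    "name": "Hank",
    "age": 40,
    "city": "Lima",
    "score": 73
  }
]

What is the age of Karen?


Looking up record where name = Karen
Record index: 4
Field 'age' = 27

ANSWER: 27


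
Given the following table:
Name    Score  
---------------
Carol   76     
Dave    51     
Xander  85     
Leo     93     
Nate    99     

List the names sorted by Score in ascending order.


Sorting by Score (ascending):
  Dave: 51
  Carol: 76
  Xander: 85
  Leo: 93
  Nate: 99


ANSWER: Dave, Carol, Xander, Leo, Nate


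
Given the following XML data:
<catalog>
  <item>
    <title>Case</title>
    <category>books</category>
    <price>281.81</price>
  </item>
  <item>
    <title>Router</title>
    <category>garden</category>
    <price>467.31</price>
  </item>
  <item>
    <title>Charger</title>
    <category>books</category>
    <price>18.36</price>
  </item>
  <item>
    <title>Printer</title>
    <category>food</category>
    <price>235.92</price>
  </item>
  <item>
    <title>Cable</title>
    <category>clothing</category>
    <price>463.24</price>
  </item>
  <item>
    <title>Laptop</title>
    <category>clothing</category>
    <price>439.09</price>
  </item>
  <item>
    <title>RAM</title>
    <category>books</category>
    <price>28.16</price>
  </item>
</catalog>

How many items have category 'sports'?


Scanning <item> elements for <category>sports</category>:
Count: 0

ANSWER: 0


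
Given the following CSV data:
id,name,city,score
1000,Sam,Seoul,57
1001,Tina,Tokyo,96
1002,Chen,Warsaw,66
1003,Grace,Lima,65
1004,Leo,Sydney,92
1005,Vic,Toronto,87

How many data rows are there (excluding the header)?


Counting rows (excluding header):
Header: id,name,city,score
Data rows: 6

ANSWER: 6


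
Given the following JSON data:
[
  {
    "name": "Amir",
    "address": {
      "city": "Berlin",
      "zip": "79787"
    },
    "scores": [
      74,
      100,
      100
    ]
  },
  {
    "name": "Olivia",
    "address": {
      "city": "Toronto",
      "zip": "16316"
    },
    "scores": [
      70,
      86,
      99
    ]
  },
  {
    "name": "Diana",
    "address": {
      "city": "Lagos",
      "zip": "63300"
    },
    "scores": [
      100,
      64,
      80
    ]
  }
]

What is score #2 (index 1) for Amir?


Path: records[0].scores[1]
Value: 100

ANSWER: 100


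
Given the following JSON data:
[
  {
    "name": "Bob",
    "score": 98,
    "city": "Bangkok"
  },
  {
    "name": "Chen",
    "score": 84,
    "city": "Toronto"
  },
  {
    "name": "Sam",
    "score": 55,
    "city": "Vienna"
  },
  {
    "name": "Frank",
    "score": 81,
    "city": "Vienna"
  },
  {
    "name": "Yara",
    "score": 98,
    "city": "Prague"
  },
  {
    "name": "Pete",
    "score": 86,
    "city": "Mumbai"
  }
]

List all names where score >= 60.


Filtering records where score >= 60:
  Bob (score=98) -> YES
  Chen (score=84) -> YES
  Sam (score=55) -> no
  Frank (score=81) -> YES
  Yara (score=98) -> YES
  Pete (score=86) -> YES


ANSWER: Bob, Chen, Frank, Yara, Pete
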